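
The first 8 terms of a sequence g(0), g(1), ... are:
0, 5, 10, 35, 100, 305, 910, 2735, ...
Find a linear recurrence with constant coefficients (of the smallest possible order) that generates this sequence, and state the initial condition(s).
Look for the lowest-order linear relation among consecutive terms.
Observation: g(n) - 2·g(n-1) - (3)·g(n-2) = 0 holds for the shown terms, and no order-1 relation g(n) = α·g(n-1) + β fits.
Check at n=3: 2·10 + (3)·5 = 35. ✓

g(n) = 2g(n-1) + 3g(n-2), g(0) = 0, g(1) = 5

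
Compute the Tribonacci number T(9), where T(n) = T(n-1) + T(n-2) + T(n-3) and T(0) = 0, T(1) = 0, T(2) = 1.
Computing the sequence terms:
0, 0, 1, 1, 2, 4, 7, 13, 24, 44

44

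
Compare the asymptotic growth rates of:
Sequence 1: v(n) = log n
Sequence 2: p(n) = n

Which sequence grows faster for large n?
Comparing growth rates:
Growth-rate hierarchy: log n ≺ any polynomial ≺ any exponential cⁿ (c>1) ≺ n! ≺ nⁿ.
polynomial degree 1 dominates logarithmic asymptotically.

p(n) grows faster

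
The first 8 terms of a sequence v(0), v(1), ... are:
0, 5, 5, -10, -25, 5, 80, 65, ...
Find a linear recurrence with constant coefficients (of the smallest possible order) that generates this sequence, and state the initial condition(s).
Look for the lowest-order linear relation among consecutive terms.
Observation: v(n) - 1·v(n-1) - (-3)·v(n-2) = 0 holds for the shown terms, and no order-1 relation v(n) = α·v(n-1) + β fits.
Check at n=3: 1·5 + (-3)·5 = -10. ✓

v(n) = v(n-1) - 3v(n-2), v(0) = 0, v(1) = 5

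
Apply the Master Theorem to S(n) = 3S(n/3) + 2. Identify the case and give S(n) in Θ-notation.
Master Theorem template: S(n) = a·S(n/b) + f(n).
Here: a=3, b=3, f(n)=2
Compute log_b(a) = log_3(3) = 1.
f(n) = 2 = O(n^(1-ε)) with ε = 1. Case 1: S(n) = Θ(n^log_b(a)) = Θ(n).

Case 1: S(n) = Θ(n)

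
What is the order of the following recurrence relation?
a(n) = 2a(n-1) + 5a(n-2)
The order is the largest lag k for which a(n-k) appears. Here the deepest term is a(n-2), so the order is 2.

Order 2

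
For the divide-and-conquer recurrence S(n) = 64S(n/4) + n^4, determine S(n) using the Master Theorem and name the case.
Master Theorem template: S(n) = a·S(n/b) + f(n).
Here: a=64, b=4, f(n)=n^4
Compute log_b(a) = log_4(64) = 3.
f(n) = n^4 = Ω(n^(3+ε)) with ε = 1, and the regularity condition holds (a·f(n/b) = (a/b^4)·f(n) with a/b^4 = 4^-1 < 1). Case 3: S(n) = Θ(f(n)) = Θ(n^4).

Case 3: S(n) = Θ(n^4)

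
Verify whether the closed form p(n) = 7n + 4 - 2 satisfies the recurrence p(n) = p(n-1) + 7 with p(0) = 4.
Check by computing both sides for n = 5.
From the recurrence with p(0) = 4:
  p(0) = 4, p(1) = 11, p(2) = 18, p(3) = 25, p(4) = 32, p(5) = 39
  so the recurrence gives p(5) = 39.
From the proposed closed form p(n) = 7n + 4 - 2:
  p(5) = 37.
The recurrence gives 39 but the closed form gives 37, so the closed form does not satisfy the recurrence.

No, the closed form is incorrect.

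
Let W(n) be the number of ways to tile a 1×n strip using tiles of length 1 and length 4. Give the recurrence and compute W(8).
Condition on the last tile: it has length 1 (leaving a 1×(n-1) strip) or length 4 (leaving a 1×(n-4) strip), so W(n) = W(n-1) + W(n-4) (order-4 linear recurrence).
For 0 ≤ i < 4 only unit tiles fit, so W(i) = 1.
Iterating the recurrence: W(4) = 2, W(5) = 3, W(6) = 4, W(7) = 5, W(8) = 7.

W(n) = W(n-1) + W(n-4), with W(i) = 1 for 0 ≤ i < 4; W(8) = 7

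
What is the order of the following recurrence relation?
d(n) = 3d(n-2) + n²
The order is the largest lag k for which d(n-k) appears. Here the deepest term is d(n-2) (the n² term is non-homogeneous and does not affect the order), so the order is 2.

Order 2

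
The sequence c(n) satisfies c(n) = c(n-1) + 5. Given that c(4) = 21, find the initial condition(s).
c(4) = c(0) + 4·5, so c(0) = 21 - 20 = 1.

c(0) = 1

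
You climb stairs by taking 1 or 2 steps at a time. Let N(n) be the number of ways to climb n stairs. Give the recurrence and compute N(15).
Condition on the size of the last step (1 to 2): before it there were n-1, …, n-2 stairs climbed, and these cases are disjoint, so N(n) = N(n-1) + N(n-2) (Fibonacci-type sequence).
Initial conditions by direct count (compositions of i into parts ≤ 2): N(1) = 1; N(2) = 2.
Iterating the recurrence: N(3) = 3, N(4) = 5, N(5) = 8, N(6) = 13, N(7) = 21, N(8) = 34, N(9) = 55, N(10) = 89, N(11) = 144, N(12) = 233, N(13) = 377, N(14) = 610, N(15) = 987.

N(n) = N(n-1) + N(n-2), N(1) = 1, N(2) = 2; N(15) = 987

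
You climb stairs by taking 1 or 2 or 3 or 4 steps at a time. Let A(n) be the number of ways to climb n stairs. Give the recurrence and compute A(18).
Condition on the size of the last step (1 to 4): before it there were n-1, …, n-4 stairs climbed, and these cases are disjoint, so A(n) = A(n-1) + A(n-2) + A(n-3) + A(n-4) (order-4 linear recurrence).
Initial conditions by direct count (compositions of i into parts ≤ 4): A(1) = 1; A(2) = 2; A(3) = 4; A(4) = 8.
Iterating the recurrence: A(5) = 15, A(6) = 29, A(7) = 56, A(8) = 108, A(9) = 208, A(10) = 401, A(11) = 773, A(12) = 1490, A(13) = 2872, A(14) = 5536, A(15) = 10671, A(16) = 20569, A(17) = 39648, A(18) = 76424.

A(n) = A(n-1) + A(n-2) + A(n-3) + A(n-4), A(1) = 1, A(2) = 2, A(3) = 4, A(4) = 8; A(18) = 76424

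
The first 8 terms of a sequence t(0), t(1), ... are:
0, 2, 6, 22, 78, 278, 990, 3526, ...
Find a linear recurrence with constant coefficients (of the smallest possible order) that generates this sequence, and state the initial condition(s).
Look for the lowest-order linear relation among consecutive terms.
Observation: t(n) - 3·t(n-1) - (2)·t(n-2) = 0 holds for the shown terms, and no order-1 relation t(n) = α·t(n-1) + β fits.
Check at n=3: 3·6 + (2)·2 = 22. ✓

t(n) = 3t(n-1) + 2t(n-2), t(0) = 0, t(1) = 2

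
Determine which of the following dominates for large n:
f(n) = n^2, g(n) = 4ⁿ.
Comparing growth rates:
Growth-rate hierarchy: log n ≺ any polynomial ≺ any exponential cⁿ (c>1) ≺ n! ≺ nⁿ.
exponential base 4 dominates polynomial degree 2 asymptotically.

g(n) grows faster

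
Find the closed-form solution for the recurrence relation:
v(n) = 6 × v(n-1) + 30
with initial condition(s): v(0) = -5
Recurrence: v(n) = 6 × v(n-1) + 30, initial: v(0) = -5.
Try v(n) = A·6ⁿ + C. Substituting: A·6ⁿ + C = 6(A·6ⁿ⁻¹ + C) + 30 = A·6ⁿ + 6C + 30, so C = 6C + 30, giving C = -6. Then v(0) = A - 6 = -5 gives A = 1.

v(n) = 6ⁿ - 6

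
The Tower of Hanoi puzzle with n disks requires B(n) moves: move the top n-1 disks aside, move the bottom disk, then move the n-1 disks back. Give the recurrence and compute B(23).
Moving n disks = move the top n-1 disks aside (B(n-1) moves) + move the largest disk (1 move) + move the n-1 disks back on top (B(n-1) moves), so B(n) = 2B(n-1) + 1, with B(1) = 1 (a single disk takes one move).
First terms: 1, 3, 7, 15, 31, 63, … — each is one less than a power of 2. Indeed B(n) + 1 = 2(B(n-1) + 1) with B(1) + 1 = 2, so B(n) + 1 = 2ⁿ and B(n) = 2ⁿ - 1.
Hence B(23) = 2^23 - 1 = 8388608 - 1 = 8388607.

B(n) = 2B(n-1) + 1, B(1) = 1; B(23) = 8388607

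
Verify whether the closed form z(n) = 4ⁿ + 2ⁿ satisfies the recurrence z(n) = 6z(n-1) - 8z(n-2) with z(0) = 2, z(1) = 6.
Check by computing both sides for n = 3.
From the recurrence with z(0) = 2, z(1) = 6:
  z(0) = 2, z(1) = 6, z(2) = 20, z(3) = 72
  so the recurrence gives z(3) = 72.
From the proposed closed form z(n) = 4ⁿ + 2ⁿ:
  z(3) = 72.
Both sides give 72 at n = 3, and the initial condition(s) match, so the closed form is consistent.

Yes, the closed form is correct.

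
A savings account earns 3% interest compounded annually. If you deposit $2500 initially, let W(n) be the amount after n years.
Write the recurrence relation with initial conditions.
Each year the balance grows by 3%, i.e. is multiplied by 1 + 3/100 = 1.03, so W(n) = 1.03 × W(n-1). The initial deposit gives W(0) = 2500.
Unrolling gives the closed form W(n) = 2500 × (1.03)ⁿ.

W(n) = 1.03 × W(n-1), W(0) = 2500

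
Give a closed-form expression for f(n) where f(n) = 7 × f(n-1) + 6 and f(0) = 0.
Recurrence: f(n) = 7 × f(n-1) + 6, initial: f(0) = 0.
Try f(n) = A·7ⁿ + C. Substituting: A·7ⁿ + C = 7(A·7ⁿ⁻¹ + C) + 6 = A·7ⁿ + 7C + 6, so C = 7C + 6, giving C = -1. Then f(0) = A - 1 = 0 gives A = 1.

f(n) = 7ⁿ - 1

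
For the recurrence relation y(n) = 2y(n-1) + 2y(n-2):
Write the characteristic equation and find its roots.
Substitute y(n) = rⁿ and divide through by rⁿ⁻²: r² - 2r - 2 = 0
Discriminant: 2² + 4·2 = 12, not a perfect square, so by the quadratic formula r = (2 ± √12)/2.
General solution: y(n) = A·r₁ⁿ + B·r₂ⁿ where r₁,r₂ = (2 ± √12)/2

Characteristic: r² - 2r - 2 = 0, Roots: r = (2 ± √12)/2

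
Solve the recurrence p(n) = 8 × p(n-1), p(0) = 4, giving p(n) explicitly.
Recurrence: p(n) = 8 × p(n-1), initial: p(0) = 4.
Each term is 8 times the previous, so this is geometric with ratio 8. After n steps: p(n) = p(0)·8ⁿ = 4·8ⁿ.

p(n) = 4·8ⁿ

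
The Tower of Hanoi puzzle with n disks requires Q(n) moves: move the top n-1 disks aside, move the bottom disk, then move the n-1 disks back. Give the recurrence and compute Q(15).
Moving n disks = move the top n-1 disks aside (Q(n-1) moves) + move the largest disk (1 move) + move the n-1 disks back on top (Q(n-1) moves), so Q(n) = 2Q(n-1) + 1, with Q(1) = 1 (a single disk takes one move).
First terms: 1, 3, 7, 15, 31, 63, … — each is one less than a power of 2. Indeed Q(n) + 1 = 2(Q(n-1) + 1) with Q(1) + 1 = 2, so Q(n) + 1 = 2ⁿ and Q(n) = 2ⁿ - 1.
Hence Q(15) = 2^15 - 1 = 32768 - 1 = 32767.

Q(n) = 2Q(n-1) + 1, Q(1) = 1; Q(15) = 32767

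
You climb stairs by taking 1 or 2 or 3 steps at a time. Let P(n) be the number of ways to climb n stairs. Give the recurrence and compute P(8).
Condition on the size of the last step (1 to 3): before it there were n-1, …, n-3 stairs climbed, and these cases are disjoint, so P(n) = P(n-1) + P(n-2) + P(n-3) (order-3 linear recurrence).
Initial conditions by direct count (compositions of i into parts ≤ 3): P(1) = 1; P(2) = 2; P(3) = 4.
Iterating the recurrence: P(4) = 7, P(5) = 13, P(6) = 24, P(7) = 44, P(8) = 81.

P(n) = P(n-1) + P(n-2) + P(n-3), P(1) = 1, P(2) = 2, P(3) = 4; P(8) = 81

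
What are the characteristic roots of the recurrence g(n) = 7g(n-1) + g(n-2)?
Substitute g(n) = rⁿ and divide through by rⁿ⁻²: r² - 7r - 1 = 0
Discriminant: 7² + 4·1 = 53, not a perfect square, so by the quadratic formula r = (7 ± √53)/2.
General solution: g(n) = A·r₁ⁿ + B·r₂ⁿ where r₁,r₂ = (7 ± √53)/2

Characteristic: r² - 7r - 1 = 0, Roots: r = (7 ± √53)/2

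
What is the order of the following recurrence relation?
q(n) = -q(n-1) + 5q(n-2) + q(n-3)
The order is the largest lag k for which q(n-k) appears. Here the deepest term is q(n-3), so the order is 3.

Order 3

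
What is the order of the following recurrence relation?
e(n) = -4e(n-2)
The order is the largest lag k for which e(n-k) appears. Here the deepest term is e(n-2), so the order is 2.

Order 2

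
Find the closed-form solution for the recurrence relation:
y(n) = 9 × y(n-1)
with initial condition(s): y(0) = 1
Recurrence: y(n) = 9 × y(n-1), initial: y(0) = 1.
Each term is 9 times the previous, so this is geometric with ratio 9. After n steps: y(n) = y(0)·9ⁿ = 9ⁿ.

y(n) = 9ⁿ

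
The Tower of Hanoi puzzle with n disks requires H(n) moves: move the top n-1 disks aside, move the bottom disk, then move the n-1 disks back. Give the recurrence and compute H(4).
Moving n disks = move the top n-1 disks aside (H(n-1) moves) + move the largest disk (1 move) + move the n-1 disks back on top (H(n-1) moves), so H(n) = 2H(n-1) + 1, with H(1) = 1 (a single disk takes one move).
First terms: 1, 3, 7, 15, … — each is one less than a power of 2. Indeed H(n) + 1 = 2(H(n-1) + 1) with H(1) + 1 = 2, so H(n) + 1 = 2ⁿ and H(n) = 2ⁿ - 1.
Hence H(4) = 2^4 - 1 = 16 - 1 = 15.

H(n) = 2H(n-1) + 1, H(1) = 1; H(4) = 15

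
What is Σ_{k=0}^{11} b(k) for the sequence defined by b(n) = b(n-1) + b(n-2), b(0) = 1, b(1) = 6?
Computing the sequence terms: 1, 6, 7, 13, 20, 33, 53, 86, 139, 225, 364, 589
Adding these values together:

1536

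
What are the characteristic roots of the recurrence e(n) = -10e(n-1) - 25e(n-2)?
Substitute e(n) = rⁿ and divide through by rⁿ⁻²: r² + 10r + 25 = 0
Factor: (r + 5)² = 0, so r = -5 (double root).
General solution: e(n) = (A + Bn)·(-5)ⁿ

Characteristic: r² + 10r + 25 = 0, Roots: r = -5 (double root)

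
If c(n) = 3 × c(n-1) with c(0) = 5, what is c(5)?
Computing step by step:
c(0) = 5
c(1) = 3 × 5 = 15
c(2) = 3 × 15 = 45
c(3) = 3 × 45 = 135
c(4) = 3 × 135 = 405
c(5) = 3 × 405 = 1215

1215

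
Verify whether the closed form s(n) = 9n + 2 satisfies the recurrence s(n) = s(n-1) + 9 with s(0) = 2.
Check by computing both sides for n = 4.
From the recurrence with s(0) = 2:
  s(0) = 2, s(1) = 11, s(2) = 20, s(3) = 29, s(4) = 38
  so the recurrence gives s(4) = 38.
From the proposed closed form s(n) = 9n + 2:
  s(4) = 38.
Both sides give 38 at n = 4, and the initial condition(s) match, so the closed form is consistent.

Yes, the closed form is correct.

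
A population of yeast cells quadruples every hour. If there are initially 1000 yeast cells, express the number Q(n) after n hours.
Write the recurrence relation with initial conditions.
Each hour multiplies the count by 4, so the count after n hours depends only on the count after n-1 hours: Q(n) = 4 × Q(n-1). The starting count gives Q(0) = 1000.
Unrolling n times gives the closed form Q(n) = 1000 × 4ⁿ.

Q(n) = 4 × Q(n-1), Q(0) = 1000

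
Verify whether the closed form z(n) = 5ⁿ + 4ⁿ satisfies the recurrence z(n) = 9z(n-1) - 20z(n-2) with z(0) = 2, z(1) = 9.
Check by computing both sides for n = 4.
From the recurrence with z(0) = 2, z(1) = 9:
  z(0) = 2, z(1) = 9, z(2) = 41, z(3) = 189, z(4) = 881
  so the recurrence gives z(4) = 881.
From the proposed closed form z(n) = 5ⁿ + 4ⁿ:
  z(4) = 881.
Both sides give 881 at n = 4, and the initial condition(s) match, so the closed form is consistent.

Yes, the closed form is correct.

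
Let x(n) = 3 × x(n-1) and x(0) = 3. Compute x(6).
Computing step by step:
x(0) = 3
x(1) = 3 × 3 = 9
x(2) = 3 × 9 = 27
x(3) = 3 × 27 = 81
x(4) = 3 × 81 = 243
x(5) = 3 × 243 = 729
x(6) = 3 × 729 = 2187

2187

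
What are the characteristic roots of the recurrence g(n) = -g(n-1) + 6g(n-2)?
Substitute g(n) = rⁿ and divide through by rⁿ⁻²: r² + r - 6 = 0
Factor: (r - 2)(r + 3) = 0, so r = 2, -3.
General solution: g(n) = A·2ⁿ + B·(-3)ⁿ

Characteristic: r² + r - 6 = 0, Roots: r = 2, -3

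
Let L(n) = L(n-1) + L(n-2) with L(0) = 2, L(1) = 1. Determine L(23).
Computing the sequence terms:
2, 1, 3, 4, 7, 11, 18, 29, 47, 76, 123, 199, 322, 521, 843, 1364, 2207, 3571, 5778, 9349, 15127, 24476, 39603, 64079

64079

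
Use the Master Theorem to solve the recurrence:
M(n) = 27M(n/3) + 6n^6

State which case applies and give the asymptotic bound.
Master Theorem template: M(n) = a·M(n/b) + f(n).
Here: a=27, b=3, f(n)=6n^6
Compute log_b(a) = log_3(27) = 3.
f(n) = 6n^6 = Ω(n^(3+ε)) with ε = 3, and the regularity condition holds (a·f(n/b) = (a/b^6)·f(n) with a/b^6 = 3^-3 < 1). Case 3: M(n) = Θ(f(n)) = Θ(n^6).

Case 3: M(n) = Θ(n^6)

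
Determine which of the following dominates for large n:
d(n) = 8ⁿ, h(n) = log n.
Comparing growth rates:
Growth-rate hierarchy: log n ≺ any polynomial ≺ any exponential cⁿ (c>1) ≺ n! ≺ nⁿ.
exponential base 8 dominates logarithmic asymptotically.

d(n) grows faster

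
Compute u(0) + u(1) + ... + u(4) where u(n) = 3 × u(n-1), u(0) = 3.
Computing the sequence terms: 3, 9, 27, 81, 243
Adding these values together:

363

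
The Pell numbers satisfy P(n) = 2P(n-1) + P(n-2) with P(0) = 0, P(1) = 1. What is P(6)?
Computing the sequence terms:
0, 1, 2, 5, 12, 29, 70

70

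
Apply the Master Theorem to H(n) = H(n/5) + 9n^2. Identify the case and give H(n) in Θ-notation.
Master Theorem template: H(n) = a·H(n/b) + f(n).
Here: a=1, b=5, f(n)=9n^2
Compute log_b(a) = log_5(1) = 0.
f(n) = 9n^2 = Ω(n^(0+ε)) with ε = 2, and the regularity condition holds (a·f(n/b) = (a/b^2)·f(n) with a/b^2 = 5^-2 < 1). Case 3: H(n) = Θ(f(n)) = Θ(n^2).

Case 3: H(n) = Θ(n^2)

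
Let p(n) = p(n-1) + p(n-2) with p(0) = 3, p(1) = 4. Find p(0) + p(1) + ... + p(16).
Computing the sequence terms: 3, 4, 7, 11, 18, 29, 47, 76, 123, 199, 322, 521, 843, 1364, 2207, 3571, 5778
Adding these values together:

15123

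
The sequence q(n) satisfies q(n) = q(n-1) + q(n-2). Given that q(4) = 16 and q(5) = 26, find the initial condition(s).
Work backwards using q(k) = q(k+2) - q(k+1):
q(3) = q(5) - q(4) = 26 - 16 = 10
q(2) = q(4) - q(3) = 16 - 10 = 6
q(1) = q(3) - q(2) = 10 - 6 = 4
q(0) = q(2) - q(1) = 6 - 4 = 2

q(0) = 2, q(1) = 4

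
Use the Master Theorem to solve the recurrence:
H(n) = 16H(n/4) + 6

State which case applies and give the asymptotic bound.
Master Theorem template: H(n) = a·H(n/b) + f(n).
Here: a=16, b=4, f(n)=6
Compute log_b(a) = log_4(16) = 2.
f(n) = 6 = O(n^(2-ε)) with ε = 2. Case 1: H(n) = Θ(n^log_b(a)) = Θ(n^2).

Case 1: H(n) = Θ(n^2)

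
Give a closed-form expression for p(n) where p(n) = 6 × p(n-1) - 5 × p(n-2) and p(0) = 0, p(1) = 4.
Recurrence: p(n) = 6 × p(n-1) - 5 × p(n-2), initial: p(0) = 0, p(1) = 4.
Characteristic equation: r² - 6r + 5 = 0, which factors as (r - 5)(r - 1) = 0, so r = 5, 1. General solution p(n) = A·5ⁿ + B·1ⁿ. From p(0) = 0: A + B = 0. From p(1) = 4: 5A + 1B = 4. Solving gives A = 1, B = -1.

p(n) = 5ⁿ - 1ⁿ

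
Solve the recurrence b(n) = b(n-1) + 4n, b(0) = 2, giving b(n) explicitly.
Recurrence: b(n) = b(n-1) + 4n, initial: b(0) = 2.
Telescoping: b(n) = b(0) + 4·Σᵢ₌₁ⁿ i = 2 + 4·n(n+1)/2.

b(n) = 4·n(n+1)/2 + 2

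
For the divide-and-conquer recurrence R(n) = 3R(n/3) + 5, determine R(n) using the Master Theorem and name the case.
Master Theorem template: R(n) = a·R(n/b) + f(n).
Here: a=3, b=3, f(n)=5
Compute log_b(a) = log_3(3) = 1.
f(n) = 5 = O(n^(1-ε)) with ε = 1. Case 1: R(n) = Θ(n^log_b(a)) = Θ(n).

Case 1: R(n) = Θ(n)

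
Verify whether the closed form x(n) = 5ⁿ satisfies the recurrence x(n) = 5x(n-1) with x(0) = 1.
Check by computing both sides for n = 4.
From the recurrence with x(0) = 1:
  x(0) = 1, x(1) = 5, x(2) = 25, x(3) = 125, x(4) = 625
  so the recurrence gives x(4) = 625.
From the proposed closed form x(n) = 5ⁿ:
  x(4) = 625.
Both sides give 625 at n = 4, and the initial condition(s) match, so the closed form is consistent.

Yes, the closed form is correct.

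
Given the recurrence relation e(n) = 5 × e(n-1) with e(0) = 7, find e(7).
Computing step by step:
e(0) = 7
e(1) = 5 × 7 = 35
e(2) = 5 × 35 = 175
e(3) = 5 × 175 = 875
e(4) = 5 × 875 = 4375
e(5) = 5 × 4375 = 21875
e(6) = 5 × 21875 = 109375
e(7) = 5 × 109375 = 546875

546875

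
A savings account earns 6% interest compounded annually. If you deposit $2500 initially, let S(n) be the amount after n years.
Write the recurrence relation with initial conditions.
Each year the balance grows by 6%, i.e. is multiplied by 1 + 6/100 = 1.06, so S(n) = 1.06 × S(n-1). The initial deposit gives S(0) = 2500.
Unrolling gives the closed form S(n) = 2500 × (1.06)ⁿ.

S(n) = 1.06 × S(n-1), S(0) = 2500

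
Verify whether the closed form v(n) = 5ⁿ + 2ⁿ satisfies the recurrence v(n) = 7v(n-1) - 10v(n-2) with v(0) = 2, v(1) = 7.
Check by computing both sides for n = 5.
From the recurrence with v(0) = 2, v(1) = 7:
  v(0) = 2, v(1) = 7, v(2) = 29, v(3) = 133, v(4) = 641, v(5) = 3157
  so the recurrence gives v(5) = 3157.
From the proposed closed form v(n) = 5ⁿ + 2ⁿ:
  v(5) = 3157.
Both sides give 3157 at n = 5, and the initial condition(s) match, so the closed form is consistent.

Yes, the closed form is correct.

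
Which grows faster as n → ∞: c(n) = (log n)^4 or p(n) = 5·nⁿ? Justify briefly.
Comparing growth rates:
Growth-rate hierarchy: log n ≺ any polynomial ≺ any exponential cⁿ (c>1) ≺ n! ≺ nⁿ.
super-exponential nⁿ dominates polylogarithmic (log n)^4 asymptotically.

p(n) grows faster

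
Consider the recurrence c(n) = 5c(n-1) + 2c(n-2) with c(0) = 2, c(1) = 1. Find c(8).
Computing the sequence terms:
2, 1, 9, 47, 253, 1359, 7301, 39223, 210717

210717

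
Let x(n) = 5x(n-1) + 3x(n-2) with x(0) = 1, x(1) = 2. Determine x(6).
Computing the sequence terms:
1, 2, 13, 71, 394, 2183, 12097

12097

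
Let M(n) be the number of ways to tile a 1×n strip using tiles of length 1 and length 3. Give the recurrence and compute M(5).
Condition on the last tile: it has length 1 (leaving a 1×(n-1) strip) or length 3 (leaving a 1×(n-3) strip), so M(n) = M(n-1) + M(n-3) (order-3 linear recurrence).
For 0 ≤ i < 3 only unit tiles fit, so M(i) = 1.
Iterating the recurrence: M(3) = 2, M(4) = 3, M(5) = 4.

M(n) = M(n-1) + M(n-3), with M(i) = 1 for 0 ≤ i < 3; M(5) = 4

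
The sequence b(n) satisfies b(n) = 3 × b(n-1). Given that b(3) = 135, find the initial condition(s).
In general b(n) = 3ⁿ · b(0). At n = 3: b(0) = b(3) / 3^3 = 135 / 27 = 5.

b(0) = 5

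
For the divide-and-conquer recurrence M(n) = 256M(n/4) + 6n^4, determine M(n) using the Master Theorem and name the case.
Master Theorem template: M(n) = a·M(n/b) + f(n).
Here: a=256, b=4, f(n)=6n^4
Compute log_b(a) = log_4(256) = 4.
f(n) = 6n^4 = Θ(n^4). Case 2: M(n) = Θ(n^4 log n).

Case 2: M(n) = Θ(n^4 log n)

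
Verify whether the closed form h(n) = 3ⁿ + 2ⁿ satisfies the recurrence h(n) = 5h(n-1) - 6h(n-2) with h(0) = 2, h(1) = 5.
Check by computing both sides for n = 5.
From the recurrence with h(0) = 2, h(1) = 5:
  h(0) = 2, h(1) = 5, h(2) = 13, h(3) = 35, h(4) = 97, h(5) = 275
  so the recurrence gives h(5) = 275.
From the proposed closed form h(n) = 3ⁿ + 2ⁿ:
  h(5) = 275.
Both sides give 275 at n = 5, and the initial condition(s) match, so the closed form is consistent.

Yes, the closed form is correct.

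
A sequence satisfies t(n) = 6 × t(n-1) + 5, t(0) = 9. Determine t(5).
Computing step by step:
t(0) = 9
t(1) = 6 × 9 + 5 = 59
t(2) = 6 × 59 + 5 = 359
t(3) = 6 × 359 + 5 = 2159
t(4) = 6 × 2159 + 5 = 12959
t(5) = 6 × 12959 + 5 = 77759

77759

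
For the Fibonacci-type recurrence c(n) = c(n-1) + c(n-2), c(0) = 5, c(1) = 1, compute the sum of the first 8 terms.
Computing the sequence terms: 5, 1, 6, 7, 13, 20, 33, 53
Adding these values together:

138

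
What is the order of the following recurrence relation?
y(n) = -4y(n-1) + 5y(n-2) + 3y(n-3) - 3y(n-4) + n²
The order is the largest lag k for which y(n-k) appears. Here the deepest term is y(n-4) (the n² term is non-homogeneous and does not affect the order), so the order is 4.

Order 4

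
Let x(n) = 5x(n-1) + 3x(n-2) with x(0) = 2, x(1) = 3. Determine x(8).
Computing the sequence terms:
2, 3, 21, 114, 633, 3507, 19434, 107691, 596757

596757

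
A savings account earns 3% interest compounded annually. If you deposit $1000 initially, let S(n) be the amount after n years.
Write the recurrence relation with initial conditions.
Each year the balance grows by 3%, i.e. is multiplied by 1 + 3/100 = 1.03, so S(n) = 1.03 × S(n-1). The initial deposit gives S(0) = 1000.
Unrolling gives the closed form S(n) = 1000 × (1.03)ⁿ.

S(n) = 1.03 × S(n-1), S(0) = 1000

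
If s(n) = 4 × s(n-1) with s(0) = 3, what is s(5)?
Computing step by step:
s(0) = 3
s(1) = 4 × 3 = 12
s(2) = 4 × 12 = 48
s(3) = 4 × 48 = 192
s(4) = 4 × 192 = 768
s(5) = 4 × 768 = 3072

3072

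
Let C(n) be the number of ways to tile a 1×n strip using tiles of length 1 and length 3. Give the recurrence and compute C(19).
Condition on the last tile: it has length 1 (leaving a 1×(n-1) strip) or length 3 (leaving a 1×(n-3) strip), so C(n) = C(n-1) + C(n-3) (order-3 linear recurrence).
For 0 ≤ i < 3 only unit tiles fit, so C(i) = 1.
Iterating the recurrence: C(3) = 2, C(4) = 3, C(5) = 4, C(6) = 6, C(7) = 9, C(8) = 13, C(9) = 19, C(10) = 28, C(11) = 41, C(12) = 60, C(13) = 88, C(14) = 129, C(15) = 189, C(16) = 277, C(17) = 406, C(18) = 595, C(19) = 872.

C(n) = C(n-1) + C(n-3), with C(i) = 1 for 0 ≤ i < 3; C(19) = 872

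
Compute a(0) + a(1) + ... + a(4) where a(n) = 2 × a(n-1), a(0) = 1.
Computing the sequence terms: 1, 2, 4, 8, 16
Adding these values together:

31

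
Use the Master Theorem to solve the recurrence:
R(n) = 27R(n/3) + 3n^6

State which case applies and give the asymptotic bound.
Master Theorem template: R(n) = a·R(n/b) + f(n).
Here: a=27, b=3, f(n)=3n^6
Compute log_b(a) = log_3(27) = 3.
f(n) = 3n^6 = Ω(n^(3+ε)) with ε = 3, and the regularity condition holds (a·f(n/b) = (a/b^6)·f(n) with a/b^6 = 3^-3 < 1). Case 3: R(n) = Θ(f(n)) = Θ(n^6).

Case 3: R(n) = Θ(n^6)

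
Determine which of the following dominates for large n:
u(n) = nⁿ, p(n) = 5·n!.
Comparing growth rates:
Growth-rate hierarchy: log n ≺ any polynomial ≺ any exponential cⁿ (c>1) ≺ n! ≺ nⁿ.
super-exponential nⁿ dominates factorial asymptotically.

u(n) grows faster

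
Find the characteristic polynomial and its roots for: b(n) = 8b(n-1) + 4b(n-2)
Substitute b(n) = rⁿ and divide through by rⁿ⁻²: r² - 8r - 4 = 0
Discriminant: 8² + 4·4 = 80, not a perfect square, so by the quadratic formula r = (8 ± √80)/2.
General solution: b(n) = A·r₁ⁿ + B·r₂ⁿ where r₁,r₂ = (8 ± √80)/2

Characteristic: r² - 8r - 4 = 0, Roots: r = (8 ± √80)/2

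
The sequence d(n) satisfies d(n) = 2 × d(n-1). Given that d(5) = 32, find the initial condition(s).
In general d(n) = 2ⁿ · d(0). At n = 5: d(0) = d(5) / 2^5 = 32 / 32 = 1.

d(0) = 1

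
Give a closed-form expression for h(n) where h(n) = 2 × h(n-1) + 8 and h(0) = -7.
Recurrence: h(n) = 2 × h(n-1) + 8, initial: h(0) = -7.
Try h(n) = A·2ⁿ + C. Substituting: A·2ⁿ + C = 2(A·2ⁿ⁻¹ + C) + 8 = A·2ⁿ + 2C + 8, so C = 2C + 8, giving C = -8. Then h(0) = A - 8 = -7 gives A = 1.

h(n) = 2ⁿ - 8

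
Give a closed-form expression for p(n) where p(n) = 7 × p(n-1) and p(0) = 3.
Recurrence: p(n) = 7 × p(n-1), initial: p(0) = 3.
Each term is 7 times the previous, so this is geometric with ratio 7. After n steps: p(n) = p(0)·7ⁿ = 3·7ⁿ.

p(n) = 3·7ⁿ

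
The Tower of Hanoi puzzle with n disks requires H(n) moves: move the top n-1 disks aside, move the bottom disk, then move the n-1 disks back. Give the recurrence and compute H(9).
Moving n disks = move the top n-1 disks aside (H(n-1) moves) + move the largest disk (1 move) + move the n-1 disks back on top (H(n-1) moves), so H(n) = 2H(n-1) + 1, with H(1) = 1 (a single disk takes one move).
First terms: 1, 3, 7, 15, 31, 63, … — each is one less than a power of 2. Indeed H(n) + 1 = 2(H(n-1) + 1) with H(1) + 1 = 2, so H(n) + 1 = 2ⁿ and H(n) = 2ⁿ - 1.
Hence H(9) = 2^9 - 1 = 512 - 1 = 511.

H(n) = 2H(n-1) + 1, H(1) = 1; H(9) = 511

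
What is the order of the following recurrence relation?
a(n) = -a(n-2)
The order is the largest lag k for which a(n-k) appears. Here the deepest term is a(n-2), so the order is 2.

Order 2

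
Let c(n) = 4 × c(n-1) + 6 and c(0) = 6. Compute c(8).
Computing step by step:
c(0) = 6
c(1) = 4 × 6 + 6 = 30
c(2) = 4 × 30 + 6 = 126
c(3) = 4 × 126 + 6 = 510
c(4) = 4 × 510 + 6 = 2046
c(5) = 4 × 2046 + 6 = 8190
c(6) = 4 × 8190 + 6 = 32766
c(7) = 4 × 32766 + 6 = 131070
c(8) = 4 × 131070 + 6 = 524286

524286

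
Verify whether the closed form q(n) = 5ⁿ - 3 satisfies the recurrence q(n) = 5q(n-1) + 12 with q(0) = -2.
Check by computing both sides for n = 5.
From the recurrence with q(0) = -2:
  q(0) = -2, q(1) = 2, q(2) = 22, q(3) = 122, q(4) = 622, q(5) = 3122
  so the recurrence gives q(5) = 3122.
From the proposed closed form q(n) = 5ⁿ - 3:
  q(5) = 3122.
Both sides give 3122 at n = 5, and the initial condition(s) match, so the closed form is consistent.

Yes, the closed form is correct.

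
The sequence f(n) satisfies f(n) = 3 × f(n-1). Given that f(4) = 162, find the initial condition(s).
In general f(n) = 3ⁿ · f(0). At n = 4: f(0) = f(4) / 3^4 = 162 / 81 = 2.

f(0) = 2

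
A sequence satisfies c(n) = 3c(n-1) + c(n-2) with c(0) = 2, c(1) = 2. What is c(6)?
Computing the sequence terms:
2, 2, 8, 26, 86, 284, 938

938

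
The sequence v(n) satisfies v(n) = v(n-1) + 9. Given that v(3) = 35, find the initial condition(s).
v(3) = v(0) + 3·9, so v(0) = 35 - 27 = 8.

v(0) = 8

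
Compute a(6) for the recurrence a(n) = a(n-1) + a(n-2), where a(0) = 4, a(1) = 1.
Computing the sequence terms:
4, 1, 5, 6, 11, 17, 28

28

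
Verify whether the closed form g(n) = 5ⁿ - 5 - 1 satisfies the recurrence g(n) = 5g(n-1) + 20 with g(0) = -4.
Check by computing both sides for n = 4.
From the recurrence with g(0) = -4:
  g(0) = -4, g(1) = 0, g(2) = 20, g(3) = 120, g(4) = 620
  so the recurrence gives g(4) = 620.
From the proposed closed form g(n) = 5ⁿ - 5 - 1:
  g(4) = 619.
The recurrence gives 620 but the closed form gives 619, so the closed form does not satisfy the recurrence.

No, the closed form is incorrect.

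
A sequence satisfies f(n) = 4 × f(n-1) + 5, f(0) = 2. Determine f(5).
Computing step by step:
f(0) = 2
f(1) = 4 × 2 + 5 = 13
f(2) = 4 × 13 + 5 = 57
f(3) = 4 × 57 + 5 = 233
f(4) = 4 × 233 + 5 = 937
f(5) = 4 × 937 + 5 = 3753

3753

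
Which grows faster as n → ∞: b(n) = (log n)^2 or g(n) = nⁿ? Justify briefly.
Comparing growth rates:
Growth-rate hierarchy: log n ≺ any polynomial ≺ any exponential cⁿ (c>1) ≺ n! ≺ nⁿ.
super-exponential nⁿ dominates polylogarithmic (log n)^2 asymptotically.

g(n) grows faster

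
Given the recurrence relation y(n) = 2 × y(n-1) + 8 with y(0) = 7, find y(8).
Computing step by step:
y(0) = 7
y(1) = 2 × 7 + 8 = 22
y(2) = 2 × 22 + 8 = 52
y(3) = 2 × 52 + 8 = 112
y(4) = 2 × 112 + 8 = 232
y(5) = 2 × 232 + 8 = 472
y(6) = 2 × 472 + 8 = 952
y(7) = 2 × 952 + 8 = 1912
y(8) = 2 × 1912 + 8 = 3832

3832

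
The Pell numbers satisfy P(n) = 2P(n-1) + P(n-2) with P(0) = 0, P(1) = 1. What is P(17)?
Computing the sequence terms:
0, 1, 2, 5, 12, 29, 70, 169, 408, 985, 2378, 5741, 13860, 33461, 80782, 195025, 470832, 1136689

1136689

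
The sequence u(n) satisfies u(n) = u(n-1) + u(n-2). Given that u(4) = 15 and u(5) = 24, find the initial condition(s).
Work backwards using u(k) = u(k+2) - u(k+1):
u(3) = u(5) - u(4) = 24 - 15 = 9
u(2) = u(4) - u(3) = 15 - 9 = 6
u(1) = u(3) - u(2) = 9 - 6 = 3
u(0) = u(2) - u(1) = 6 - 3 = 3

u(0) = 3, u(1) = 3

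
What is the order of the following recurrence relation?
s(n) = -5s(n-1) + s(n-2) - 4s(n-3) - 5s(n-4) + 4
The order is the largest lag k for which s(n-k) appears. Here the deepest term is s(n-4) (the 4 term is non-homogeneous and does not affect the order), so the order is 4.

Order 4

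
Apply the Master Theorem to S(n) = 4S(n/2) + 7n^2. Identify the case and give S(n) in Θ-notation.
Master Theorem template: S(n) = a·S(n/b) + f(n).
Here: a=4, b=2, f(n)=7n^2
Compute log_b(a) = log_2(4) = 2.
f(n) = 7n^2 = Θ(n^2). Case 2: S(n) = Θ(n^2 log n).

Case 2: S(n) = Θ(n^2 log n)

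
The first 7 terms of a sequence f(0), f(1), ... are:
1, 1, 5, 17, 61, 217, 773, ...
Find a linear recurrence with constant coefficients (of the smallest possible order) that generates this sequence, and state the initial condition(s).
Look for the lowest-order linear relation among consecutive terms.
Observation: f(n) - 3·f(n-1) - (2)·f(n-2) = 0 holds for the shown terms, and no order-1 relation f(n) = α·f(n-1) + β fits.
Check at n=3: 3·5 + (2)·1 = 17. ✓

f(n) = 3f(n-1) + 2f(n-2), f(0) = 1, f(1) = 1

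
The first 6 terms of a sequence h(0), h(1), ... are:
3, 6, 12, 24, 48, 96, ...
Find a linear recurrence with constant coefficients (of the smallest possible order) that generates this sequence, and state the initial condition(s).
Look for the lowest-order linear relation among consecutive terms.
Observation: each term is 2× the previous.
Check at n=2: 2·6 = 12. ✓

h(n) = 2 × h(n-1), h(0) = 3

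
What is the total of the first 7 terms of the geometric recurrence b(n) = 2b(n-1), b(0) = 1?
Computing the sequence terms: 1, 2, 4, 8, 16, 32, 64
Adding these values together:

127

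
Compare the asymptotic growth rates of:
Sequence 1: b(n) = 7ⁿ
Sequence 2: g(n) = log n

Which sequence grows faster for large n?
Comparing growth rates:
Growth-rate hierarchy: log n ≺ any polynomial ≺ any exponential cⁿ (c>1) ≺ n! ≺ nⁿ.
exponential base 7 dominates logarithmic asymptotically.

b(n) grows faster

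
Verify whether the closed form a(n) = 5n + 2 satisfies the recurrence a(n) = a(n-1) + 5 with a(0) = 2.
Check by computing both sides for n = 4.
From the recurrence with a(0) = 2:
  a(0) = 2, a(1) = 7, a(2) = 12, a(3) = 17, a(4) = 22
  so the recurrence gives a(4) = 22.
From the proposed closed form a(n) = 5n + 2:
  a(4) = 22.
Both sides give 22 at n = 4, and the initial condition(s) match, so the closed form is consistent.

Yes, the closed form is correct.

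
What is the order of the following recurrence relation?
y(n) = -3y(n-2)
The order is the largest lag k for which y(n-k) appears. Here the deepest term is y(n-2), so the order is 2.

Order 2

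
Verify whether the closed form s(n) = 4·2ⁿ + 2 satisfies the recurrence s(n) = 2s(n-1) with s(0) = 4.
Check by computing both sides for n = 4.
From the recurrence with s(0) = 4:
  s(0) = 4, s(1) = 8, s(2) = 16, s(3) = 32, s(4) = 64
  so the recurrence gives s(4) = 64.
From the proposed closed form s(n) = 4·2ⁿ + 2:
  s(4) = 66.
The recurrence gives 64 but the closed form gives 66, so the closed form does not satisfy the recurrence.

No, the closed form is incorrect.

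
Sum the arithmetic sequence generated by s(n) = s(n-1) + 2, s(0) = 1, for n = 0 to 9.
Computing the sequence terms: 1, 3, 5, 7, 9, 11, 13, 15, 17, 19
Adding these values together:

100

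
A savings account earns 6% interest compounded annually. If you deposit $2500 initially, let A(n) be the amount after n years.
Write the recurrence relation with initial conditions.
Each year the balance grows by 6%, i.e. is multiplied by 1 + 6/100 = 1.06, so A(n) = 1.06 × A(n-1). The initial deposit gives A(0) = 2500.
Unrolling gives the closed form A(n) = 2500 × (1.06)ⁿ.

A(n) = 1.06 × A(n-1), A(0) = 2500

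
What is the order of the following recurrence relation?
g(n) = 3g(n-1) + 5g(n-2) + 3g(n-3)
The order is the largest lag k for which g(n-k) appears. Here the deepest term is g(n-3), so the order is 3.

Order 3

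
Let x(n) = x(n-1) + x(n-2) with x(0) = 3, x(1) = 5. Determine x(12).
Computing the sequence terms:
3, 5, 8, 13, 21, 34, 55, 89, 144, 233, 377, 610, 987

987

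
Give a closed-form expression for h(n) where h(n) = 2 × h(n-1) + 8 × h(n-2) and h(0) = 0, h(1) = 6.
Recurrence: h(n) = 2 × h(n-1) + 8 × h(n-2), initial: h(0) = 0, h(1) = 6.
Characteristic equation: r² - 2r - 8 = 0, which factors as (r - 4)(r + 2) = 0, so r = 4, -2. General solution h(n) = A·4ⁿ + B·(-2)ⁿ. From h(0) = 0: A + B = 0. From h(1) = 6: 4A - 2B = 6. Solving gives A = 1, B = -1.

h(n) = 4ⁿ - (-2)ⁿ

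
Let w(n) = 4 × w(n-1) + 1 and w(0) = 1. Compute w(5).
Computing step by step:
w(0) = 1
w(1) = 4 × 1 + 1 = 5
w(2) = 4 × 5 + 1 = 21
w(3) = 4 × 21 + 1 = 85
w(4) = 4 × 85 + 1 = 341
w(5) = 4 × 341 + 1 = 1365

1365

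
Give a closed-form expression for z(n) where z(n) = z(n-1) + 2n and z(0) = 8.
Recurrence: z(n) = z(n-1) + 2n, initial: z(0) = 8.
Telescoping: z(n) = z(0) + 2·Σᵢ₌₁ⁿ i = 8 + 2·n(n+1)/2.

z(n) = 2·n(n+1)/2 + 8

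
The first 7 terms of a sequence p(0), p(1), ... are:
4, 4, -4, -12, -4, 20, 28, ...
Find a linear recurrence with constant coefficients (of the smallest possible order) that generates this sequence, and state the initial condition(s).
Look for the lowest-order linear relation among consecutive terms.
Observation: p(n) - 1·p(n-1) - (-2)·p(n-2) = 0 holds for the shown terms, and no order-1 relation p(n) = α·p(n-1) + β fits.
Check at n=3: 1·-4 + (-2)·4 = -12. ✓

p(n) = p(n-1) - 2p(n-2), p(0) = 4, p(1) = 4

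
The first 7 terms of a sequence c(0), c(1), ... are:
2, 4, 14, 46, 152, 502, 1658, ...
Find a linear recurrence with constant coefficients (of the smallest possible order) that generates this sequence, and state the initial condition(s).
Look for the lowest-order linear relation among consecutive terms.
Observation: c(n) - 3·c(n-1) - (1)·c(n-2) = 0 holds for the shown terms, and no order-1 relation c(n) = α·c(n-1) + β fits.
Check at n=3: 3·14 + (1)·4 = 46. ✓

c(n) = 3c(n-1) + c(n-2), c(0) = 2, c(1) = 4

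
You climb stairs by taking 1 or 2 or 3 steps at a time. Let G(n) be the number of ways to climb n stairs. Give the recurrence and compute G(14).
Condition on the size of the last step (1 to 3): before it there were n-1, …, n-3 stairs climbed, and these cases are disjoint, so G(n) = G(n-1) + G(n-2) + G(n-3) (order-3 linear recurrence).
Initial conditions by direct count (compositions of i into parts ≤ 3): G(1) = 1; G(2) = 2; G(3) = 4.
Iterating the recurrence: G(4) = 7, G(5) = 13, G(6) = 24, G(7) = 44, G(8) = 81, G(9) = 149, G(10) = 274, G(11) = 504, G(12) = 927, G(13) = 1705, G(14) = 3136.

G(n) = G(n-1) + G(n-2) + G(n-3), G(1) = 1, G(2) = 2, G(3) = 4; G(14) = 3136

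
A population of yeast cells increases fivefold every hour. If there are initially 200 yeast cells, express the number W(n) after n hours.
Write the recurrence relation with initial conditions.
Each hour multiplies the count by 5, so the count after n hours depends only on the count after n-1 hours: W(n) = 5 × W(n-1). The starting count gives W(0) = 200.
Unrolling n times gives the closed form W(n) = 200 × 5ⁿ.

W(n) = 5 × W(n-1), W(0) = 200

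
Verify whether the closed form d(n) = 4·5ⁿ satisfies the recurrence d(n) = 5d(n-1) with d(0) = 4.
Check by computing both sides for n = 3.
From the recurrence with d(0) = 4:
  d(0) = 4, d(1) = 20, d(2) = 100, d(3) = 500
  so the recurrence gives d(3) = 500.
From the proposed closed form d(n) = 4·5ⁿ:
  d(3) = 500.
Both sides give 500 at n = 3, and the initial condition(s) match, so the closed form is consistent.

Yes, the closed form is correct.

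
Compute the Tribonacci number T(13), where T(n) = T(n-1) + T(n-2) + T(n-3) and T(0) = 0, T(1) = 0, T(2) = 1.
Computing the sequence terms:
0, 0, 1, 1, 2, 4, 7, 13, 24, 44, 81, 149, 274, 504

504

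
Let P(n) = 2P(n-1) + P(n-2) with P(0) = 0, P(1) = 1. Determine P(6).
Computing the sequence terms:
0, 1, 2, 5, 12, 29, 70

70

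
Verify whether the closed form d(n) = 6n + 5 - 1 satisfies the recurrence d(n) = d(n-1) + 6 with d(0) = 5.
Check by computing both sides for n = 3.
From the recurrence with d(0) = 5:
  d(0) = 5, d(1) = 11, d(2) = 17, d(3) = 23
  so the recurrence gives d(3) = 23.
From the proposed closed form d(n) = 6n + 5 - 1:
  d(3) = 22.
The recurrence gives 23 but the closed form gives 22, so the closed form does not satisfy the recurrence.

No, the closed form is incorrect.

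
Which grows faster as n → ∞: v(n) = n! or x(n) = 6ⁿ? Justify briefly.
Comparing growth rates:
Growth-rate hierarchy: log n ≺ any polynomial ≺ any exponential cⁿ (c>1) ≺ n! ≺ nⁿ.
factorial dominates exponential base 6 asymptotically.

v(n) grows faster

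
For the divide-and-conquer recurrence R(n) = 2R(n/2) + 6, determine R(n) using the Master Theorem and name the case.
Master Theorem template: R(n) = a·R(n/b) + f(n).
Here: a=2, b=2, f(n)=6
Compute log_b(a) = log_2(2) = 1.
f(n) = 6 = O(n^(1-ε)) with ε = 1. Case 1: R(n) = Θ(n^log_b(a)) = Θ(n).

Case 1: R(n) = Θ(n)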